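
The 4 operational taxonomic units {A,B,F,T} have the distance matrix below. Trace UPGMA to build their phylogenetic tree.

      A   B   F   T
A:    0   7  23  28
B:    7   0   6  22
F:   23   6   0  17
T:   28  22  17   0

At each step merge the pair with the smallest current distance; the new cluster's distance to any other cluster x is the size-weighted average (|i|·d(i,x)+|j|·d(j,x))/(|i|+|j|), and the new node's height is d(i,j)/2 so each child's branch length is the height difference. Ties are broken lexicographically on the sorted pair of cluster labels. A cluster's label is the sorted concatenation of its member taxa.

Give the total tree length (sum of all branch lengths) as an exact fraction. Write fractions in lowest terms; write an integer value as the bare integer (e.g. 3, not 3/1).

iteration 1: select B,F (d=6); attach at lengths (3, 3); label the merged cluster BF
  updated: d(A,BF)=15, d(BF,T)=39/2
iteration 2: select A,BF (d=15); attach at lengths (15/2, 9/2); label the merged cluster ABF
  updated: d(ABF,T)=67/3
iteration 3: select ABF,T (d=67/3); attach at lengths (11/3, 67/6); label the merged cluster ABFT
final tree: ((A:15/2,(B:3,F:3):9/2):11/3,T:67/6)
total length: 197/6

197/6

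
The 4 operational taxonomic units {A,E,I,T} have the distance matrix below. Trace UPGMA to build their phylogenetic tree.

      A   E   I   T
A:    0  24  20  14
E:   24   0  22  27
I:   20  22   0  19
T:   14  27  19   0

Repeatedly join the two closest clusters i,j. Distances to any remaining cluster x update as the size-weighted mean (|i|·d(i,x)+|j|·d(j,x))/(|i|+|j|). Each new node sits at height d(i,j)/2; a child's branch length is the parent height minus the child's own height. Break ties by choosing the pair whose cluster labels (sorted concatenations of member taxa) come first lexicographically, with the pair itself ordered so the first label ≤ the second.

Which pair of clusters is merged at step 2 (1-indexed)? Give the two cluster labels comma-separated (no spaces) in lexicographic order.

iteration 1: select A,T (d=14); attach at lengths (7, 7); label the merged cluster AT
  updated: d(AT,E)=51/2, d(AT,I)=39/2
iteration 2: select AT,I (d=39/2); attach at lengths (11/4, 39/4); label the merged cluster AIT
  updated: d(AIT,E)=73/3
iteration 3: select AIT,E (d=73/3); attach at lengths (29/12, 73/6); label the merged cluster AEIT
final tree: (((A:7,T:7):11/4,I:39/4):29/12,E:73/6)
total length: 493/12

AT,I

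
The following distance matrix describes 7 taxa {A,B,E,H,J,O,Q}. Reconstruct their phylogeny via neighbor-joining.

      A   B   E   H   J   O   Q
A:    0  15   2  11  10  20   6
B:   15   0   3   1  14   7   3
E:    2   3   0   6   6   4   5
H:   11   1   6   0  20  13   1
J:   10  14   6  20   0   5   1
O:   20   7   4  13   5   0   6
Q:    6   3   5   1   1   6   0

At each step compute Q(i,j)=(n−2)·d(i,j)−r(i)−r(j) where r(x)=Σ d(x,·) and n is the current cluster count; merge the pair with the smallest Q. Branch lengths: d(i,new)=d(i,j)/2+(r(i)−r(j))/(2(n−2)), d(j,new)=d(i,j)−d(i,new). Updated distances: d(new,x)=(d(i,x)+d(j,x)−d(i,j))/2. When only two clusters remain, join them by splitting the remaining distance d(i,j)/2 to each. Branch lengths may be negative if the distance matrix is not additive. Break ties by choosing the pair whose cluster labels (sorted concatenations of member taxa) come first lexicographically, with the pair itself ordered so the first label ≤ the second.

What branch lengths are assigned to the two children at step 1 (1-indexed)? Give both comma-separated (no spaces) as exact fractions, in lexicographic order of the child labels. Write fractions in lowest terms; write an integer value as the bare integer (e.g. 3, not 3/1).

-2/5,7/5

1. join B+H (d=1, Q=-90) ⇒ BH; edges |B|=-2/5, |H|=7/5
  updated: d(A,BH)=25/2, d(BH,E)=4, d(BH,J)=33/2, d(BH,O)=19/2, d(BH,Q)=3/2
2. join A+E (d=2, Q=-127/2) ⇒ AE; edges |A|=75/16, |E|=-43/16
  updated: d(AE,BH)=29/4, d(AE,J)=7, d(AE,O)=11, d(AE,Q)=9/2
3. join J+O (d=5, Q=-46) ⇒ JO; edges |J|=13/6, |O|=17/6
  updated: d(AE,JO)=13/2, d(BH,JO)=21/2, d(JO,Q)=1
4. join AE+JO (d=13/2, Q=-93/4) ⇒ AEJO; edges |AE|=53/16, |JO|=51/16
  updated: d(AEJO,BH)=45/8, d(AEJO,Q)=-1/2
5. join AEJO+BH (d=45/8, Q=-53/8) ⇒ ABEHJO; edges |AEJO|=29/16, |BH|=61/16
  updated: d(ABEHJO,Q)=-37/16
6. join ABEHJO+Q (d=-37/16) ⇒ ABEHJOQ; edges |ABEHJO|=-37/32, |Q|=-37/32
final tree: ((((A:75/16,E:-43/16):53/16,(J:13/6,O:17/6):51/16):29/16,(B:-2/5,H:7/5):61/16):-37/32,Q:-37/32)
total length: 285/16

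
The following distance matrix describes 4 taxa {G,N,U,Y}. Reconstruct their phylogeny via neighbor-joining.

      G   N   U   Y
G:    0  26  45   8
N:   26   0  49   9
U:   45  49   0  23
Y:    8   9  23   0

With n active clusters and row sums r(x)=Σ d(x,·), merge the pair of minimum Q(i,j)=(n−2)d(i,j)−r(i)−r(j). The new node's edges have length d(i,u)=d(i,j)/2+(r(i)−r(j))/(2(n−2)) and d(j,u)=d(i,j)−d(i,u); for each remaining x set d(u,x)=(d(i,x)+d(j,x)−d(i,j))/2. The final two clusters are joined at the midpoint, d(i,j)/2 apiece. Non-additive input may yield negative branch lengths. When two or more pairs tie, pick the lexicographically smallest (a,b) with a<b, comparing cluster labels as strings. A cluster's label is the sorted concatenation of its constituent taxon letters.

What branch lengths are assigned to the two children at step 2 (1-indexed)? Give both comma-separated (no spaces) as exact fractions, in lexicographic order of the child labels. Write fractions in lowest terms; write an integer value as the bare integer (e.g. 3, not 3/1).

13/4,123/4

step 1: merge (G,N) at d=26, Q=-111; branch lengths G→47/4, N→57/4; new cluster GN
  updated: d(GN,U)=34, d(GN,Y)=-9/2
step 2: merge (GN,U) at d=34, Q=-105/2; branch lengths GN→13/4, U→123/4; new cluster GNU
  updated: d(GNU,Y)=-31/4
step 3: merge (GNU,Y) at d=-31/4; branch lengths GNU→-31/8, Y→-31/8; new cluster GNUY
final tree: (((G:47/4,N:57/4):13/4,U:123/4):-31/8,Y:-31/8)
total length: 209/4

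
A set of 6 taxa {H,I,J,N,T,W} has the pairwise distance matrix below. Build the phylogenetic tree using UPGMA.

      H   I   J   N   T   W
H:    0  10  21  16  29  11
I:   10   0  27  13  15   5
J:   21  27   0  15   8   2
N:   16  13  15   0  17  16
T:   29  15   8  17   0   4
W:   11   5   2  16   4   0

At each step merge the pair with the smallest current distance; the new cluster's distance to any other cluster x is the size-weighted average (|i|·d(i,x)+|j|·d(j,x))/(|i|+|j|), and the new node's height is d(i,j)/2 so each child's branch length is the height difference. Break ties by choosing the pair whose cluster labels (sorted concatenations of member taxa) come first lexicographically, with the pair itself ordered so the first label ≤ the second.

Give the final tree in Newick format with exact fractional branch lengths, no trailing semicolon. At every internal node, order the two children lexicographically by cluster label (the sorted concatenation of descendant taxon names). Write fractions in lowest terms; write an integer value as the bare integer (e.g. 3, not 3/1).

iteration 1: select J,W (d=2); attach at lengths (1, 1); label the merged cluster JW
  updated: d(H,JW)=16, d(I,JW)=16, d(JW,N)=31/2, d(JW,T)=6
iteration 2: select JW,T (d=6); attach at lengths (2, 3); label the merged cluster JTW
  updated: d(H,JTW)=61/3, d(I,JTW)=47/3, d(JTW,N)=16
iteration 3: select H,I (d=10); attach at lengths (5, 5); label the merged cluster HI
  updated: d(HI,JTW)=18, d(HI,N)=29/2
iteration 4: select HI,N (d=29/2); attach at lengths (9/4, 29/4); label the merged cluster HIN
  updated: d(HIN,JTW)=52/3
iteration 5: select HIN,JTW (d=52/3); attach at lengths (17/12, 17/3); label the merged cluster HIJNTW
final tree: (((H:5,I:5):9/4,N:29/4):17/12,((J:1,W:1):2,T:3):17/3)
total length: 403/12

(((H:5,I:5):9/4,N:29/4):17/12,((J:1,W:1):2,T:3):17/3)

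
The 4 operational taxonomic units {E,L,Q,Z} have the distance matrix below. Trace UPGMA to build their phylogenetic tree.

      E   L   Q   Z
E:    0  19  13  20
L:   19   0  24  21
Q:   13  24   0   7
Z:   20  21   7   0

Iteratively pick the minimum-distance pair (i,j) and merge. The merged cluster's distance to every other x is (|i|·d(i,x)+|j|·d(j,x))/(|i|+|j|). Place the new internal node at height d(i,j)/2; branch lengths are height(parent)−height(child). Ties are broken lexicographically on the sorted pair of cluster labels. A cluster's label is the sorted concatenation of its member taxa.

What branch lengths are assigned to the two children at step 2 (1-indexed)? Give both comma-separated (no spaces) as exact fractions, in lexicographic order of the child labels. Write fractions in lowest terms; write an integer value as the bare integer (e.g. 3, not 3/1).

iteration 1: select Q,Z (d=7); attach at lengths (7/2, 7/2); label the merged cluster QZ
  updated: d(E,QZ)=33/2, d(L,QZ)=45/2
iteration 2: select E,QZ (d=33/2); attach at lengths (33/4, 19/4); label the merged cluster EQZ
  updated: d(EQZ,L)=64/3
iteration 3: select EQZ,L (d=64/3); attach at lengths (29/12, 32/3); label the merged cluster ELQZ
final tree: ((E:33/4,(Q:7/2,Z:7/2):19/4):29/12,L:32/3)
total length: 397/12

33/4,19/4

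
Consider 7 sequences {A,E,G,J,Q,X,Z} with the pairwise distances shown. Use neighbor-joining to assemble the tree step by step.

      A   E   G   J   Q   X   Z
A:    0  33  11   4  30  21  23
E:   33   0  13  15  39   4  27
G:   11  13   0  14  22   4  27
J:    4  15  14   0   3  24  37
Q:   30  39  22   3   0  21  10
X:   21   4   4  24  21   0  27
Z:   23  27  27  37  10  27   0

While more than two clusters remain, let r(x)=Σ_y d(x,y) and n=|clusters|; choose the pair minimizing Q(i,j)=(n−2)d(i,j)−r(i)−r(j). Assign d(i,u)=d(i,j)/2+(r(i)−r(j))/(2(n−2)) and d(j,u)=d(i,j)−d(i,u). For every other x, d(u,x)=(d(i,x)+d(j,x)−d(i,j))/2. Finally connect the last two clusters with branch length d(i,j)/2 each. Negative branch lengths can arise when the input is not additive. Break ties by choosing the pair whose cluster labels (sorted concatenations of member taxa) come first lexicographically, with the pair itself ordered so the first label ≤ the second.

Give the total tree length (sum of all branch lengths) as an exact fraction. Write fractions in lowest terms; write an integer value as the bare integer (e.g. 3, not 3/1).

753/16

1. join Q+Z (d=10, Q=-226) ⇒ QZ; edges |Q|=12/5, |Z|=38/5
  updated: d(A,QZ)=43/2, d(E,QZ)=28, d(G,QZ)=39/2, d(J,QZ)=15, d(QZ,X)=19
2. join E+X (d=4, Q=-149) ⇒ EX; edges |E|=37/8, |X|=-5/8
  updated: d(A,EX)=25, d(EX,G)=13/2, d(EX,J)=35/2, d(EX,QZ)=43/2
3. join EX+G (d=13/2, Q=-102) ⇒ EGX; edges |EX|=13/2, |G|=0
  updated: d(A,EGX)=59/4, d(EGX,J)=25/2, d(EGX,QZ)=69/4
4. join A+J (d=4, Q=-255/4) ⇒ AJ; edges |A|=67/16, |J|=-3/16
  updated: d(AJ,EGX)=93/8, d(AJ,QZ)=65/4
5. join AJ+EGX (d=93/8, Q=-361/8) ⇒ AEGJX; edges |AJ|=85/16, |EGX|=101/16
  updated: d(AEGJX,QZ)=175/16
6. join AEGJX+QZ (d=175/16) ⇒ AEGJQXZ; edges |AEGJX|=175/32, |QZ|=175/32
final tree: (((A:67/16,J:-3/16):85/16,((E:37/8,X:-5/8):13/2,G:0):101/16):175/32,(Q:12/5,Z:38/5):175/32)
total length: 753/16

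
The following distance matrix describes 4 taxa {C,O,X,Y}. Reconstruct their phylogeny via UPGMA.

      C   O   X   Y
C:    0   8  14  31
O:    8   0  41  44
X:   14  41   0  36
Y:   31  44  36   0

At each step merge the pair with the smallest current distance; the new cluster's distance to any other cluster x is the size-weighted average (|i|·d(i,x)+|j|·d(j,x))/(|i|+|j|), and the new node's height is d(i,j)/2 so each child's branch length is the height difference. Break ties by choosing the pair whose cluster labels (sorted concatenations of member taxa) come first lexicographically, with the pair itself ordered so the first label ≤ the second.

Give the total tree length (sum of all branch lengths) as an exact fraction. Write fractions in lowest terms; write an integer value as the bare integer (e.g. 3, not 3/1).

219/4

step 1: merge (C,O) at d=8; branch lengths C→4, O→4; new cluster CO
  updated: d(CO,X)=55/2, d(CO,Y)=75/2
step 2: merge (CO,X) at d=55/2; branch lengths CO→39/4, X→55/4; new cluster COX
  updated: d(COX,Y)=37
step 3: merge (COX,Y) at d=37; branch lengths COX→19/4, Y→37/2; new cluster COXY
final tree: (((C:4,O:4):39/4,X:55/4):19/4,Y:37/2)
total length: 219/4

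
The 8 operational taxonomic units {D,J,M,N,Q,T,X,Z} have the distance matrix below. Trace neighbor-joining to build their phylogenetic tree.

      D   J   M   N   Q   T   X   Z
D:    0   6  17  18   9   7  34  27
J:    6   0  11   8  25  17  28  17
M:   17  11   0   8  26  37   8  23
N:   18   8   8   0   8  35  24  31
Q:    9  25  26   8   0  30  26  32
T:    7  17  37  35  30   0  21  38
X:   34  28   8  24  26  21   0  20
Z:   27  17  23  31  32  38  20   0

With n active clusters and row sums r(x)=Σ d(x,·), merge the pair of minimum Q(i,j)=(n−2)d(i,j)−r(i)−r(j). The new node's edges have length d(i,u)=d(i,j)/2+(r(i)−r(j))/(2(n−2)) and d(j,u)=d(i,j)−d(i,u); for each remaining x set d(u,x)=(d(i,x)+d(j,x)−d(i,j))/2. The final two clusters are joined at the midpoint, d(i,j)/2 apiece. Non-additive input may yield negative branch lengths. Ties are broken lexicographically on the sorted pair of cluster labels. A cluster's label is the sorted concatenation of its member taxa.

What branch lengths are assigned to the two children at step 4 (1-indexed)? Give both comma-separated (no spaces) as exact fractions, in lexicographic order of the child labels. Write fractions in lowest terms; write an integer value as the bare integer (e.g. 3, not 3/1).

109/24,311/24

step 1: merge (D,T) at d=7, Q=-261; branch lengths D→-25/12, T→109/12; new cluster DT
  updated: d(DT,J)=8, d(DT,M)=47/2, d(DT,N)=23, d(DT,Q)=16, d(DT,X)=24, d(DT,Z)=29
step 2: merge (N,Q) at d=8, Q=-195; branch lengths N→9/10, Q→71/10; new cluster NQ
  updated: d(DT,NQ)=31/2, d(J,NQ)=25/2, d(M,NQ)=13, d(NQ,X)=21, d(NQ,Z)=55/2
step 3: merge (M,X) at d=8, Q=-295/2; branch lengths M→19/16, X→109/16; new cluster MX
  updated: d(DT,MX)=79/4, d(J,MX)=31/2, d(MX,NQ)=13, d(MX,Z)=35/2
step 4: merge (MX,Z) at d=35/2, Q=-417/4; branch lengths MX→109/24, Z→311/24; new cluster MXZ
  updated: d(DT,MXZ)=125/8, d(J,MXZ)=15/2, d(MXZ,NQ)=23/2
step 5: merge (DT,J) at d=8, Q=-409/8; branch lengths DT→217/32, J→39/32; new cluster DJT
  updated: d(DJT,MXZ)=121/16, d(DJT,NQ)=10
step 6: merge (DJT,MXZ) at d=121/16, Q=-465/16; branch lengths DJT→97/32, MXZ→145/32; new cluster DJMTXZ
  updated: d(DJMTXZ,NQ)=223/32
step 7: merge (DJMTXZ,NQ) at d=223/32; branch lengths DJMTXZ→223/64, NQ→223/64; new cluster DJMNQTXZ
final tree: ((((D:-25/12,T:109/12):217/32,J:39/32):97/32,((M:19/16,X:109/16):109/24,Z:311/24):145/32):223/64,(N:9/10,Q:71/10):223/64)
total length: 2017/32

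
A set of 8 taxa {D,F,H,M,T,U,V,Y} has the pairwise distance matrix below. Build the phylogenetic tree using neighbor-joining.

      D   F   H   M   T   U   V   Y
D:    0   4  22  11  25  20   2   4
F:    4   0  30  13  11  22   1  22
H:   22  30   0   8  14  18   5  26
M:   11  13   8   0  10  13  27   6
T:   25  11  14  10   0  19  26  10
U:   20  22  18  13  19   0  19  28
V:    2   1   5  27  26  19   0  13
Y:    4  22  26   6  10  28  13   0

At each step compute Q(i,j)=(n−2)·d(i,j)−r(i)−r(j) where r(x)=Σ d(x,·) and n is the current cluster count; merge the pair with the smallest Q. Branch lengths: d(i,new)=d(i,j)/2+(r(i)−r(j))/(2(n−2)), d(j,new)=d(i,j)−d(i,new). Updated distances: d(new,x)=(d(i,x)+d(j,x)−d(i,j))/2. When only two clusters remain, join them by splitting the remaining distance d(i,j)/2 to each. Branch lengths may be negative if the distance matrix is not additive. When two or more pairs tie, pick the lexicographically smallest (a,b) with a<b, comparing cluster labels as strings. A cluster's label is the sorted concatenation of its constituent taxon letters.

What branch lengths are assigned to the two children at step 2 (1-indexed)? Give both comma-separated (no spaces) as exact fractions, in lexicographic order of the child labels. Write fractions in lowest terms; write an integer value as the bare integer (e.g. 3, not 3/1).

3/10,11/5

1. join F+V (d=1, Q=-190) ⇒ FV; edges |F|=4/3, |V|=-1/3
  updated: d(D,FV)=5/2, d(FV,H)=17, d(FV,M)=39/2, d(FV,T)=18, d(FV,U)=20, d(FV,Y)=17
2. join D+FV (d=5/2, Q=-166) ⇒ DFV; edges |D|=3/10, |FV|=11/5
  updated: d(DFV,H)=73/4, d(DFV,M)=14, d(DFV,T)=81/4, d(DFV,U)=75/4, d(DFV,Y)=37/4
3. join DFV+Y (d=37/4, Q=-491/4) ⇒ DFVY; edges |DFV|=153/32, |Y|=143/32
  updated: d(DFVY,H)=35/2, d(DFVY,M)=43/8, d(DFVY,T)=21/2, d(DFVY,U)=75/4
4. join DFVY+T (d=21/2, Q=-593/8) ⇒ DFTVY; edges |DFVY|=241/48, |T|=263/48
  updated: d(DFTVY,H)=21/2, d(DFTVY,M)=39/16, d(DFTVY,U)=109/8
5. join DFTVY+M (d=39/16, Q=-361/8) ⇒ DFMTVY; edges |DFTVY|=2, |M|=7/16
  updated: d(DFMTVY,H)=257/32, d(DFMTVY,U)=387/32
6. join DFMTVY+H (d=257/32, Q=-305/8) ⇒ DFHMTVY; edges |DFMTVY|=17/16, |H|=223/32
  updated: d(DFHMTVY,U)=353/32
7. join DFHMTVY+U (d=353/32) ⇒ DFHMTUVY; edges |DFHMTVY|=353/64, |U|=353/64
final tree: ((((((D:3/10,(F:4/3,V:-1/3):11/5):153/32,Y:143/32):241/48,T:263/48):2,M:7/16):17/16,H:223/32):353/64,U:353/64)
total length: 179/4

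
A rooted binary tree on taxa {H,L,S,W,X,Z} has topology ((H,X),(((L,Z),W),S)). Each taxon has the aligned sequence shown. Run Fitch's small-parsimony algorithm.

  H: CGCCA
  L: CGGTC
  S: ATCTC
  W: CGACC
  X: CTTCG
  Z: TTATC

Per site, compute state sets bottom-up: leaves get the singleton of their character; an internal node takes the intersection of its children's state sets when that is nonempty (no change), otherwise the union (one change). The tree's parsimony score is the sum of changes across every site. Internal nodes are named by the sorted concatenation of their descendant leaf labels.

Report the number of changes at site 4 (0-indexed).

2

site 0, node HX: H={C} ∩ X={C} → {C} (+0)
site 0, node LZ: L={C} ∪ Z={T} → {C,T} (+1)
site 0, node LWZ: LZ={C,T} ∩ W={C} → {C} (+0)
site 0, node LSWZ: LWZ={C} ∪ S={A} → {A,C} (+1)
site 0, node HLSWXZ: HX={C} ∩ LSWZ={A,C} → {C} (+0)
site 1, node HX: H={G} ∪ X={T} → {G,T} (+1)
site 1, node LZ: L={G} ∪ Z={T} → {G,T} (+1)
site 1, node LWZ: LZ={G,T} ∩ W={G} → {G} (+0)
site 1, node LSWZ: LWZ={G} ∪ S={T} → {G,T} (+1)
site 1, node HLSWXZ: HX={G,T} ∩ LSWZ={G,T} → {G,T} (+0)
site 2, node HX: H={C} ∪ X={T} → {C,T} (+1)
site 2, node LZ: L={G} ∪ Z={A} → {A,G} (+1)
site 2, node LWZ: LZ={A,G} ∩ W={A} → {A} (+0)
site 2, node LSWZ: LWZ={A} ∪ S={C} → {A,C} (+1)
site 2, node HLSWXZ: HX={C,T} ∩ LSWZ={A,C} → {C} (+0)
site 3, node HX: H={C} ∩ X={C} → {C} (+0)
site 3, node LZ: L={T} ∩ Z={T} → {T} (+0)
site 3, node LWZ: LZ={T} ∪ W={C} → {C,T} (+1)
site 3, node LSWZ: LWZ={C,T} ∩ S={T} → {T} (+0)
site 3, node HLSWXZ: HX={C} ∪ LSWZ={T} → {C,T} (+1)
site 4, node HX: H={A} ∪ X={G} → {A,G} (+1)
site 4, node LZ: L={C} ∩ Z={C} → {C} (+0)
site 4, node LWZ: LZ={C} ∩ W={C} → {C} (+0)
site 4, node LSWZ: LWZ={C} ∩ S={C} → {C} (+0)
site 4, node HLSWXZ: HX={A,G} ∪ LSWZ={C} → {A,C,G} (+1)
per-site changes: [2, 3, 3, 2, 2]; total = 12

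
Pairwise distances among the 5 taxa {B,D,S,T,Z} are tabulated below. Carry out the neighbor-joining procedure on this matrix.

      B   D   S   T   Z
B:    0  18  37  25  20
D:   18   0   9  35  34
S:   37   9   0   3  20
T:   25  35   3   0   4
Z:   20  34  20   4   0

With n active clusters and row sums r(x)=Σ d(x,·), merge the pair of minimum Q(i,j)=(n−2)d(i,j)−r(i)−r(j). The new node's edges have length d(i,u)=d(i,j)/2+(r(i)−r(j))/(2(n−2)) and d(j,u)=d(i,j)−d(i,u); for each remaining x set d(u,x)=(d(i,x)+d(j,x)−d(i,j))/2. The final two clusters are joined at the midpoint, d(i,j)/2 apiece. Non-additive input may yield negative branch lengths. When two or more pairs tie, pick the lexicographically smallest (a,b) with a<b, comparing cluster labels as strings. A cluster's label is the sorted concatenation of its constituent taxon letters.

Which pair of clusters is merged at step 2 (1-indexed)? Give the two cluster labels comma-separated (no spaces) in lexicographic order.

iteration 1: select B,D (d=18, Q=-142); attach at lengths (29/3, 25/3); label the merged cluster BD
  updated: d(BD,S)=14, d(BD,T)=21, d(BD,Z)=18
iteration 2: select BD,S (d=14, Q=-62); attach at lengths (11, 3); label the merged cluster BDS
  updated: d(BDS,T)=5, d(BDS,Z)=12
iteration 3: select BDS,T (d=5, Q=-21); attach at lengths (13/2, -3/2); label the merged cluster BDST
  updated: d(BDST,Z)=11/2
iteration 4: select BDST,Z (d=11/2); attach at lengths (11/4, 11/4); label the merged cluster BDSTZ
final tree: ((((B:29/3,D:25/3):11,S:3):13/2,T:-3/2):11/4,Z:11/4)
total length: 85/2

BD,S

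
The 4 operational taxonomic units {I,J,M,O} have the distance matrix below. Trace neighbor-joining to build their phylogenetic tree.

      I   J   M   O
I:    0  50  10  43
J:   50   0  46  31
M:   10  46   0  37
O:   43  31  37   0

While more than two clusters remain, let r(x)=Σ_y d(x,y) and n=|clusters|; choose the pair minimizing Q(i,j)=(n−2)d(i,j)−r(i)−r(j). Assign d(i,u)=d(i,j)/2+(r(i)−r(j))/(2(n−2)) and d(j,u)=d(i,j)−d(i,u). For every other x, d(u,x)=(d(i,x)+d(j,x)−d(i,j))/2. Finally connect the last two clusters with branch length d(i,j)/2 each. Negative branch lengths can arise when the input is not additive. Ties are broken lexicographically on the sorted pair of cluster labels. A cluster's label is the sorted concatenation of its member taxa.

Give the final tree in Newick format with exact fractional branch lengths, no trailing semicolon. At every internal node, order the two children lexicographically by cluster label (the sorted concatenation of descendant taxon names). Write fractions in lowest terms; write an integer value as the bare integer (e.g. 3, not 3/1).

(((I:15/2,M:5/2):47/2,J:39/2):23/4,O:23/4)

1. join I+M (d=10, Q=-176) ⇒ IM; edges |I|=15/2, |M|=5/2
  updated: d(IM,J)=43, d(IM,O)=35
2. join IM+J (d=43, Q=-109) ⇒ IJM; edges |IM|=47/2, |J|=39/2
  updated: d(IJM,O)=23/2
3. join IJM+O (d=23/2) ⇒ IJMO; edges |IJM|=23/4, |O|=23/4
final tree: (((I:15/2,M:5/2):47/2,J:39/2):23/4,O:23/4)
total length: 129/2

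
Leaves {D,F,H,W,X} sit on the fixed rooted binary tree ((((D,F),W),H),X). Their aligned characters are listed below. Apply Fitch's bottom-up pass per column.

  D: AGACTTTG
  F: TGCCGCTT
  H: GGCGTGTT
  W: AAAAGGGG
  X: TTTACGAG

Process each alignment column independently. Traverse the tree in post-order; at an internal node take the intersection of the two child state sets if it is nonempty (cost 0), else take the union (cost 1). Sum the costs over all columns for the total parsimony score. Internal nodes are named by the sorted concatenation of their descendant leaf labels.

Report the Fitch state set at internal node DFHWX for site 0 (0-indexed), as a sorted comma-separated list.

A,G,T

[col 0] DF: children D:{A}, F:{T} ∪→ {A,T}; cost 1
[col 0] DFW: children DF:{A,T}, W:{A} ∩→ {A}; cost 0
[col 0] DFHW: children DFW:{A}, H:{G} ∪→ {A,G}; cost 1
[col 0] DFHWX: children DFHW:{A,G}, X:{T} ∪→ {A,G,T}; cost 1
[col 1] DF: children D:{G}, F:{G} ∩→ {G}; cost 0
[col 1] DFW: children DF:{G}, W:{A} ∪→ {A,G}; cost 1
[col 1] DFHW: children DFW:{A,G}, H:{G} ∩→ {G}; cost 0
[col 1] DFHWX: children DFHW:{G}, X:{T} ∪→ {G,T}; cost 1
[col 2] DF: children D:{A}, F:{C} ∪→ {A,C}; cost 1
[col 2] DFW: children DF:{A,C}, W:{A} ∩→ {A}; cost 0
[col 2] DFHW: children DFW:{A}, H:{C} ∪→ {A,C}; cost 1
[col 2] DFHWX: children DFHW:{A,C}, X:{T} ∪→ {A,C,T}; cost 1
[col 3] DF: children D:{C}, F:{C} ∩→ {C}; cost 0
[col 3] DFW: children DF:{C}, W:{A} ∪→ {A,C}; cost 1
[col 3] DFHW: children DFW:{A,C}, H:{G} ∪→ {A,C,G}; cost 1
[col 3] DFHWX: children DFHW:{A,C,G}, X:{A} ∩→ {A}; cost 0
[col 4] DF: children D:{T}, F:{G} ∪→ {G,T}; cost 1
[col 4] DFW: children DF:{G,T}, W:{G} ∩→ {G}; cost 0
[col 4] DFHW: children DFW:{G}, H:{T} ∪→ {G,T}; cost 1
[col 4] DFHWX: children DFHW:{G,T}, X:{C} ∪→ {C,G,T}; cost 1
[col 5] DF: children D:{T}, F:{C} ∪→ {C,T}; cost 1
[col 5] DFW: children DF:{C,T}, W:{G} ∪→ {C,G,T}; cost 1
[col 5] DFHW: children DFW:{C,G,T}, H:{G} ∩→ {G}; cost 0
[col 5] DFHWX: children DFHW:{G}, X:{G} ∩→ {G}; cost 0
[col 6] DF: children D:{T}, F:{T} ∩→ {T}; cost 0
[col 6] DFW: children DF:{T}, W:{G} ∪→ {G,T}; cost 1
[col 6] DFHW: children DFW:{G,T}, H:{T} ∩→ {T}; cost 0
[col 6] DFHWX: children DFHW:{T}, X:{A} ∪→ {A,T}; cost 1
[col 7] DF: children D:{G}, F:{T} ∪→ {G,T}; cost 1
[col 7] DFW: children DF:{G,T}, W:{G} ∩→ {G}; cost 0
[col 7] DFHW: children DFW:{G}, H:{T} ∪→ {G,T}; cost 1
[col 7] DFHWX: children DFHW:{G,T}, X:{G} ∩→ {G}; cost 0
per-site changes: [3, 2, 3, 2, 3, 2, 2, 2]; total = 19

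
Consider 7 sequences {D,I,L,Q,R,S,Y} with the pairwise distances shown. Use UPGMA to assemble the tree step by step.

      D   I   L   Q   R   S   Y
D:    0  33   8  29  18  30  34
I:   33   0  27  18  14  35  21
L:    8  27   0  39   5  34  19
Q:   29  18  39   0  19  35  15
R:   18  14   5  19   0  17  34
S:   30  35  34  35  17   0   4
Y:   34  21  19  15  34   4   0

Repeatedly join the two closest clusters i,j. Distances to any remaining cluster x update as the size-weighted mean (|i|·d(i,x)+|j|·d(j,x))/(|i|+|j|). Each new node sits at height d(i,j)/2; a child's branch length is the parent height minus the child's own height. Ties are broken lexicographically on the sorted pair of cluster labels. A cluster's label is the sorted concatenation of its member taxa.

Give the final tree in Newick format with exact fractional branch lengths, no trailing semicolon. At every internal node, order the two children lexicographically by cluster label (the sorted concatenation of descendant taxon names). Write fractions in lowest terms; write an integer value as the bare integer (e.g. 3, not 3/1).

1. join S+Y (d=4) ⇒ SY; edges |S|=2, |Y|=2
  updated: d(D,SY)=32, d(I,SY)=28, d(L,SY)=53/2, d(Q,SY)=25, d(R,SY)=51/2
2. join L+R (d=5) ⇒ LR; edges |L|=5/2, |R|=5/2
  updated: d(D,LR)=13, d(I,LR)=41/2, d(LR,Q)=29, d(LR,SY)=26
3. join D+LR (d=13) ⇒ DLR; edges |D|=13/2, |LR|=4
  updated: d(DLR,I)=74/3, d(DLR,Q)=29, d(DLR,SY)=28
4. join I+Q (d=18) ⇒ IQ; edges |I|=9, |Q|=9
  updated: d(DLR,IQ)=161/6, d(IQ,SY)=53/2
5. join IQ+SY (d=53/2) ⇒ IQSY; edges |IQ|=17/4, |SY|=45/4
  updated: d(DLR,IQSY)=329/12
6. join DLR+IQSY (d=329/12) ⇒ DILQRSY; edges |DLR|=173/24, |IQSY|=11/24
final tree: ((D:13/2,(L:5/2,R:5/2):4):173/24,((I:9,Q:9):17/4,(S:2,Y:2):45/4):11/24)
total length: 182/3

((D:13/2,(L:5/2,R:5/2):4):173/24,((I:9,Q:9):17/4,(S:2,Y:2):45/4):11/24)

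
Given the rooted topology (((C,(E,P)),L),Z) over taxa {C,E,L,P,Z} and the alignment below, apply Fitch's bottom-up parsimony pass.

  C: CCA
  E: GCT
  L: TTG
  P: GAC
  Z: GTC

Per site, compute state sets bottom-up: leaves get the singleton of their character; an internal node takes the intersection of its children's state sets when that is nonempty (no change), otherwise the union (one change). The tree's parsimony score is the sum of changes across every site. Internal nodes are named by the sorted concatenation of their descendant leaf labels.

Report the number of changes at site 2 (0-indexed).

3

site 0, node EP: E={G} ∩ P={G} → {G} (+0)
site 0, node CEP: C={C} ∪ EP={G} → {C,G} (+1)
site 0, node CELP: CEP={C,G} ∪ L={T} → {C,G,T} (+1)
site 0, node CELPZ: CELP={C,G,T} ∩ Z={G} → {G} (+0)
site 1, node EP: E={C} ∪ P={A} → {A,C} (+1)
site 1, node CEP: C={C} ∩ EP={A,C} → {C} (+0)
site 1, node CELP: CEP={C} ∪ L={T} → {C,T} (+1)
site 1, node CELPZ: CELP={C,T} ∩ Z={T} → {T} (+0)
site 2, node EP: E={T} ∪ P={C} → {C,T} (+1)
site 2, node CEP: C={A} ∪ EP={C,T} → {A,C,T} (+1)
site 2, node CELP: CEP={A,C,T} ∪ L={G} → {A,C,G,T} (+1)
site 2, node CELPZ: CELP={A,C,G,T} ∩ Z={C} → {C} (+0)
per-site changes: [2, 2, 3]; total = 7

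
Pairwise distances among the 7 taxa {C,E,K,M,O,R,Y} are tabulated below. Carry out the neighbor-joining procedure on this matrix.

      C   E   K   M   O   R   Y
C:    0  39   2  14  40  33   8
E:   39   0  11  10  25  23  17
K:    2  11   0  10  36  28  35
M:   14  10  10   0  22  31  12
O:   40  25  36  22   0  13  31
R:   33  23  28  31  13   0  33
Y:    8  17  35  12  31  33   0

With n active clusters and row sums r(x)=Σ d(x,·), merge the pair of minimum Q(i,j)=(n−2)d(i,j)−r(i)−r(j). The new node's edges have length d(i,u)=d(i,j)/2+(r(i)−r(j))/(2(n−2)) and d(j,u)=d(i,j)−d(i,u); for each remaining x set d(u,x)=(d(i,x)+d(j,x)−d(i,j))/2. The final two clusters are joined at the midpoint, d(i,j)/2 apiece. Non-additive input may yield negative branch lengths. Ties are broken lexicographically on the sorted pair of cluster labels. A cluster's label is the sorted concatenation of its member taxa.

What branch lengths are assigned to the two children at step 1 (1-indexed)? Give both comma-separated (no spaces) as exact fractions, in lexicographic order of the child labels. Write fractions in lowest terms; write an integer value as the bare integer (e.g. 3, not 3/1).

71/10,59/10

1. join O+R (d=13, Q=-263) ⇒ OR; edges |O|=71/10, |R|=59/10
  updated: d(C,OR)=30, d(E,OR)=35/2, d(K,OR)=51/2, d(M,OR)=20, d(OR,Y)=51/2
2. join C+K (d=2, Q=-337/2) ⇒ CK; edges |C|=35/16, |K|=-3/16
  updated: d(CK,E)=24, d(CK,M)=11, d(CK,OR)=107/4, d(CK,Y)=41/2
3. join E+OR (d=35/2, Q=-423/4) ⇒ EOR; edges |E|=125/24, |OR|=295/24
  updated: d(CK,EOR)=133/8, d(EOR,M)=25/4, d(EOR,Y)=25/2
4. join CK+M (d=11, Q=-443/8) ⇒ CKM; edges |CK|=327/32, |M|=25/32
  updated: d(CKM,EOR)=95/16, d(CKM,Y)=43/4
5. join CKM+EOR (d=95/16, Q=-467/16) ⇒ CEKMOR; edges |CKM|=67/32, |EOR|=123/32
  updated: d(CEKMOR,Y)=277/32
6. join CEKMOR+Y (d=277/32) ⇒ CEKMORY; edges |CEKMOR|=277/64, |Y|=277/64
final tree: ((((C:35/16,K:-3/16):327/32,M:25/32):67/32,(E:125/24,(O:71/10,R:59/10):295/24):123/32):277/64,Y:277/64)
total length: 1859/32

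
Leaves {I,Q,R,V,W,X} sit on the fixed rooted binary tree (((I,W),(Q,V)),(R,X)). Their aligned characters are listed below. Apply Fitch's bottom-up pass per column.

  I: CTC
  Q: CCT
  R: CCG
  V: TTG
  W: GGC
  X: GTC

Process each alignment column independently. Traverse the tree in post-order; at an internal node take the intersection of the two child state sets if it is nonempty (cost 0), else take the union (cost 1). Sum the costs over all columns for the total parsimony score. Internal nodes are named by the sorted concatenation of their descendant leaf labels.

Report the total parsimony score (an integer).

site 0, node IW: I={C} ∪ W={G} → {C,G} (+1)
site 0, node QV: Q={C} ∪ V={T} → {C,T} (+1)
site 0, node IQVW: IW={C,G} ∩ QV={C,T} → {C} (+0)
site 0, node RX: R={C} ∪ X={G} → {C,G} (+1)
site 0, node IQRVWX: IQVW={C} ∩ RX={C,G} → {C} (+0)
site 1, node IW: I={T} ∪ W={G} → {G,T} (+1)
site 1, node QV: Q={C} ∪ V={T} → {C,T} (+1)
site 1, node IQVW: IW={G,T} ∩ QV={C,T} → {T} (+0)
site 1, node RX: R={C} ∪ X={T} → {C,T} (+1)
site 1, node IQRVWX: IQVW={T} ∩ RX={C,T} → {T} (+0)
site 2, node IW: I={C} ∩ W={C} → {C} (+0)
site 2, node QV: Q={T} ∪ V={G} → {G,T} (+1)
site 2, node IQVW: IW={C} ∪ QV={G,T} → {C,G,T} (+1)
site 2, node RX: R={G} ∪ X={C} → {C,G} (+1)
site 2, node IQRVWX: IQVW={C,G,T} ∩ RX={C,G} → {C,G} (+0)
per-site changes: [3, 3, 3]; total = 9

9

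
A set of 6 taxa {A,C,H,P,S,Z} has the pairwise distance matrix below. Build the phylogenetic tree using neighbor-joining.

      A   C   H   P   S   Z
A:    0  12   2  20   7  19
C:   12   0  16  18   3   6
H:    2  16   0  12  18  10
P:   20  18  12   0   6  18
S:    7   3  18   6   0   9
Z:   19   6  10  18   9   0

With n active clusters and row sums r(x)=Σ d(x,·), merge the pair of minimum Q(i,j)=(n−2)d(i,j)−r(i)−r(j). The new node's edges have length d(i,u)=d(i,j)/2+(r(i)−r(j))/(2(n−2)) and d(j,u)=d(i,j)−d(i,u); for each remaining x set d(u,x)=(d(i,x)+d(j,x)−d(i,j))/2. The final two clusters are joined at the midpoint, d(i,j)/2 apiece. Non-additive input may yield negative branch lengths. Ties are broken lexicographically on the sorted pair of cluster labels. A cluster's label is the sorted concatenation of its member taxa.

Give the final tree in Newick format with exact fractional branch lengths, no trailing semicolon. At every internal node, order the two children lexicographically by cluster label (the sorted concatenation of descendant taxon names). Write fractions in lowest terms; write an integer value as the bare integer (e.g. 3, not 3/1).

((((A:5/4,H:3/4):29/4,(C:23/12,Z:49/12):3):3,P:55/8):-7/16,S:-7/16)

iteration 1: select A,H (d=2, Q=-110); attach at lengths (5/4, 3/4); label the merged cluster AH
  updated: d(AH,C)=13, d(AH,P)=15, d(AH,S)=23/2, d(AH,Z)=27/2
iteration 2: select C,Z (d=6, Q=-137/2); attach at lengths (23/12, 49/12); label the merged cluster CZ
  updated: d(AH,CZ)=41/4, d(CZ,P)=15, d(CZ,S)=3
iteration 3: select AH,CZ (d=41/4, Q=-89/2); attach at lengths (29/4, 3); label the merged cluster ACHZ
  updated: d(ACHZ,P)=79/8, d(ACHZ,S)=17/8
iteration 4: select ACHZ,P (d=79/8, Q=-18); attach at lengths (3, 55/8); label the merged cluster ACHPZ
  updated: d(ACHPZ,S)=-7/8
iteration 5: select ACHPZ,S (d=-7/8); attach at lengths (-7/16, -7/16); label the merged cluster ACHPSZ
final tree: ((((A:5/4,H:3/4):29/4,(C:23/12,Z:49/12):3):3,P:55/8):-7/16,S:-7/16)
total length: 109/4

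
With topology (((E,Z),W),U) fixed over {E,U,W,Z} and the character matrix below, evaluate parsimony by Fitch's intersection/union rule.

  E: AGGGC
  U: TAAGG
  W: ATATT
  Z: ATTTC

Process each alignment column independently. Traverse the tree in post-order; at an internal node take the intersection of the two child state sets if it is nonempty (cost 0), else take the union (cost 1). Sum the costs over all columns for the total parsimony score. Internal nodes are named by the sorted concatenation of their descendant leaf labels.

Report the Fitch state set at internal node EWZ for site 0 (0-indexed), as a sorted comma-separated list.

site 0, node EZ: E={A} ∩ Z={A} → {A} (+0)
site 0, node EWZ: EZ={A} ∩ W={A} → {A} (+0)
site 0, node EUWZ: EWZ={A} ∪ U={T} → {A,T} (+1)
site 1, node EZ: E={G} ∪ Z={T} → {G,T} (+1)
site 1, node EWZ: EZ={G,T} ∩ W={T} → {T} (+0)
site 1, node EUWZ: EWZ={T} ∪ U={A} → {A,T} (+1)
site 2, node EZ: E={G} ∪ Z={T} → {G,T} (+1)
site 2, node EWZ: EZ={G,T} ∪ W={A} → {A,G,T} (+1)
site 2, node EUWZ: EWZ={A,G,T} ∩ U={A} → {A} (+0)
site 3, node EZ: E={G} ∪ Z={T} → {G,T} (+1)
site 3, node EWZ: EZ={G,T} ∩ W={T} → {T} (+0)
site 3, node EUWZ: EWZ={T} ∪ U={G} → {G,T} (+1)
site 4, node EZ: E={C} ∩ Z={C} → {C} (+0)
site 4, node EWZ: EZ={C} ∪ W={T} → {C,T} (+1)
site 4, node EUWZ: EWZ={C,T} ∪ U={G} → {C,G,T} (+1)
per-site changes: [1, 2, 2, 2, 2]; total = 9

A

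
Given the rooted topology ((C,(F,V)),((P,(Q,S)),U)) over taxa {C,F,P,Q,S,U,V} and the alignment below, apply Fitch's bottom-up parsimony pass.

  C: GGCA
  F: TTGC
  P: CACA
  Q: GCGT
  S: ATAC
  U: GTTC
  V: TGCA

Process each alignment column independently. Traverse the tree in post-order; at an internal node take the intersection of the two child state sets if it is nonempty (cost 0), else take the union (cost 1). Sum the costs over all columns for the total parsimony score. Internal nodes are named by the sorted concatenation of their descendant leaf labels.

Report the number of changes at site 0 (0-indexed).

FV@0: {T} ∩ {T} = {T} (intersection, +0)
CFV@0: {G} ∪ {T} = {G,T} (union, +1)
QS@0: {G} ∪ {A} = {A,G} (union, +1)
PQS@0: {C} ∪ {A,G} = {A,C,G} (union, +1)
PQSU@0: {A,C,G} ∩ {G} = {G} (intersection, +0)
CFPQSUV@0: {G,T} ∩ {G} = {G} (intersection, +0)
FV@1: {T} ∪ {G} = {G,T} (union, +1)
CFV@1: {G} ∩ {G,T} = {G} (intersection, +0)
QS@1: {C} ∪ {T} = {C,T} (union, +1)
PQS@1: {A} ∪ {C,T} = {A,C,T} (union, +1)
PQSU@1: {A,C,T} ∩ {T} = {T} (intersection, +0)
CFPQSUV@1: {G} ∪ {T} = {G,T} (union, +1)
FV@2: {G} ∪ {C} = {C,G} (union, +1)
CFV@2: {C} ∩ {C,G} = {C} (intersection, +0)
QS@2: {G} ∪ {A} = {A,G} (union, +1)
PQS@2: {C} ∪ {A,G} = {A,C,G} (union, +1)
PQSU@2: {A,C,G} ∪ {T} = {A,C,G,T} (union, +1)
CFPQSUV@2: {C} ∩ {A,C,G,T} = {C} (intersection, +0)
FV@3: {C} ∪ {A} = {A,C} (union, +1)
CFV@3: {A} ∩ {A,C} = {A} (intersection, +0)
QS@3: {T} ∪ {C} = {C,T} (union, +1)
PQS@3: {A} ∪ {C,T} = {A,C,T} (union, +1)
PQSU@3: {A,C,T} ∩ {C} = {C} (intersection, +0)
CFPQSUV@3: {A} ∪ {C} = {A,C} (union, +1)
per-site changes: [3, 4, 4, 4]; total = 15

3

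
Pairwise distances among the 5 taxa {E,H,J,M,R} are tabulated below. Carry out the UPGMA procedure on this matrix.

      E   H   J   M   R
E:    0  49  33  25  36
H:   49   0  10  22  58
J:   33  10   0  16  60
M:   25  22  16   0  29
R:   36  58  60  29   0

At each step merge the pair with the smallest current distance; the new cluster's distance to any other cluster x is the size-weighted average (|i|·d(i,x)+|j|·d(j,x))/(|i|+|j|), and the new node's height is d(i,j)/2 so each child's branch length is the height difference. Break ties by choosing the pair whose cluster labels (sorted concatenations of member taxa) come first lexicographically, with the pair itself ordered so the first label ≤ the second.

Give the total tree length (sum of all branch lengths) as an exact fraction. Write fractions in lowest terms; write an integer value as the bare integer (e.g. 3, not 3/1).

937/12

iteration 1: select H,J (d=10); attach at lengths (5, 5); label the merged cluster HJ
  updated: d(E,HJ)=41, d(HJ,M)=19, d(HJ,R)=59
iteration 2: select HJ,M (d=19); attach at lengths (9/2, 19/2); label the merged cluster HJM
  updated: d(E,HJM)=107/3, d(HJM,R)=49
iteration 3: select E,HJM (d=107/3); attach at lengths (107/6, 25/3); label the merged cluster EHJM
  updated: d(EHJM,R)=183/4
iteration 4: select EHJM,R (d=183/4); attach at lengths (121/24, 183/8); label the merged cluster EHJMR
final tree: ((E:107/6,((H:5,J:5):9/2,M:19/2):25/3):121/24,R:183/8)
total length: 937/12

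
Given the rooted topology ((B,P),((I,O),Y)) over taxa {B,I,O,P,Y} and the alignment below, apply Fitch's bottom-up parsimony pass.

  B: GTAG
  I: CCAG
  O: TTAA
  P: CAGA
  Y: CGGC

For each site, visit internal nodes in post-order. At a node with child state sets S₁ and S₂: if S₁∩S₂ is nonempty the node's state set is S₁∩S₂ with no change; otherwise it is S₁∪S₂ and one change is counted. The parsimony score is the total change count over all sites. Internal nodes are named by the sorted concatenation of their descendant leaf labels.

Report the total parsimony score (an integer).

BP@0: {G} ∪ {C} = {C,G} (union, +1)
IO@0: {C} ∪ {T} = {C,T} (union, +1)
IOY@0: {C,T} ∩ {C} = {C} (intersection, +0)
BIOPY@0: {C,G} ∩ {C} = {C} (intersection, +0)
BP@1: {T} ∪ {A} = {A,T} (union, +1)
IO@1: {C} ∪ {T} = {C,T} (union, +1)
IOY@1: {C,T} ∪ {G} = {C,G,T} (union, +1)
BIOPY@1: {A,T} ∩ {C,G,T} = {T} (intersection, +0)
BP@2: {A} ∪ {G} = {A,G} (union, +1)
IO@2: {A} ∩ {A} = {A} (intersection, +0)
IOY@2: {A} ∪ {G} = {A,G} (union, +1)
BIOPY@2: {A,G} ∩ {A,G} = {A,G} (intersection, +0)
BP@3: {G} ∪ {A} = {A,G} (union, +1)
IO@3: {G} ∪ {A} = {A,G} (union, +1)
IOY@3: {A,G} ∪ {C} = {A,C,G} (union, +1)
BIOPY@3: {A,G} ∩ {A,C,G} = {A,G} (intersection, +0)
per-site changes: [2, 3, 2, 3]; total = 10

10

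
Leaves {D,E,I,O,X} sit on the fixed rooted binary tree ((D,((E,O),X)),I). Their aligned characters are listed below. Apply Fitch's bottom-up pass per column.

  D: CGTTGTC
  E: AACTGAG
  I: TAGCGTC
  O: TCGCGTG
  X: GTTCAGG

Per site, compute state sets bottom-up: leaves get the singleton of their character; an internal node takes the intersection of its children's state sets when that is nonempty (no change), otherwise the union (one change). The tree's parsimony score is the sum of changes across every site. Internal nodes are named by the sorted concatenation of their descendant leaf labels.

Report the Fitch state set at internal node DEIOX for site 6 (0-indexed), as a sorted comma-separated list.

C

EO@0: {A} ∪ {T} = {A,T} (union, +1)
EOX@0: {A,T} ∪ {G} = {A,G,T} (union, +1)
DEOX@0: {C} ∪ {A,G,T} = {A,C,G,T} (union, +1)
DEIOX@0: {A,C,G,T} ∩ {T} = {T} (intersection, +0)
EO@1: {A} ∪ {C} = {A,C} (union, +1)
EOX@1: {A,C} ∪ {T} = {A,C,T} (union, +1)
DEOX@1: {G} ∪ {A,C,T} = {A,C,G,T} (union, +1)
DEIOX@1: {A,C,G,T} ∩ {A} = {A} (intersection, +0)
EO@2: {C} ∪ {G} = {C,G} (union, +1)
EOX@2: {C,G} ∪ {T} = {C,G,T} (union, +1)
DEOX@2: {T} ∩ {C,G,T} = {T} (intersection, +0)
DEIOX@2: {T} ∪ {G} = {G,T} (union, +1)
EO@3: {T} ∪ {C} = {C,T} (union, +1)
EOX@3: {C,T} ∩ {C} = {C} (intersection, +0)
DEOX@3: {T} ∪ {C} = {C,T} (union, +1)
DEIOX@3: {C,T} ∩ {C} = {C} (intersection, +0)
EO@4: {G} ∩ {G} = {G} (intersection, +0)
EOX@4: {G} ∪ {A} = {A,G} (union, +1)
DEOX@4: {G} ∩ {A,G} = {G} (intersection, +0)
DEIOX@4: {G} ∩ {G} = {G} (intersection, +0)
EO@5: {A} ∪ {T} = {A,T} (union, +1)
EOX@5: {A,T} ∪ {G} = {A,G,T} (union, +1)
DEOX@5: {T} ∩ {A,G,T} = {T} (intersection, +0)
DEIOX@5: {T} ∩ {T} = {T} (intersection, +0)
EO@6: {G} ∩ {G} = {G} (intersection, +0)
EOX@6: {G} ∩ {G} = {G} (intersection, +0)
DEOX@6: {C} ∪ {G} = {C,G} (union, +1)
DEIOX@6: {C,G} ∩ {C} = {C} (intersection, +0)
per-site changes: [3, 3, 3, 2, 1, 2, 1]; total = 15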